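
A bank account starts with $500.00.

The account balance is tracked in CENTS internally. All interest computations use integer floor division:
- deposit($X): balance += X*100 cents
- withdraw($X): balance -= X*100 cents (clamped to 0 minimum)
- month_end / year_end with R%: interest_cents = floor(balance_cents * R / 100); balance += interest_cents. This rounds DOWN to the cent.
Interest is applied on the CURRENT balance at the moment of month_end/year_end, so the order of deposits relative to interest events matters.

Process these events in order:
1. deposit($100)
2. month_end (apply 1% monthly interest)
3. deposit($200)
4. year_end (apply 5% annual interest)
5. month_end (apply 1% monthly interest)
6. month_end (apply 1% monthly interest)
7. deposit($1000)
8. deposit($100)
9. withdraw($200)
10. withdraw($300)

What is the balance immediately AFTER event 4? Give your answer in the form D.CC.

After 1 (deposit($100)): balance=$600.00 total_interest=$0.00
After 2 (month_end (apply 1% monthly interest)): balance=$606.00 total_interest=$6.00
After 3 (deposit($200)): balance=$806.00 total_interest=$6.00
After 4 (year_end (apply 5% annual interest)): balance=$846.30 total_interest=$46.30

Answer: 846.30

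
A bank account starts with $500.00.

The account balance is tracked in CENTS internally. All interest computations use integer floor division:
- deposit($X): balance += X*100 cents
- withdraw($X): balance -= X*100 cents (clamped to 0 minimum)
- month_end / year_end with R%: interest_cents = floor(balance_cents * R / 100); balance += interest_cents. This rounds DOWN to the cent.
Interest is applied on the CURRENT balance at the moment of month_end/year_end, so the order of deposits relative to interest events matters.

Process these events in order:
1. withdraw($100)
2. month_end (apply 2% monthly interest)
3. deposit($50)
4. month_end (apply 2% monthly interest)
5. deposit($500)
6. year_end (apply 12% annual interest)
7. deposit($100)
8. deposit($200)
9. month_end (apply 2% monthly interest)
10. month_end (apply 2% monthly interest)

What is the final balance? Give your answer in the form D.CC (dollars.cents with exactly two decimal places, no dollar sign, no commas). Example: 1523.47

Answer: 1439.08

Derivation:
After 1 (withdraw($100)): balance=$400.00 total_interest=$0.00
After 2 (month_end (apply 2% monthly interest)): balance=$408.00 total_interest=$8.00
After 3 (deposit($50)): balance=$458.00 total_interest=$8.00
After 4 (month_end (apply 2% monthly interest)): balance=$467.16 total_interest=$17.16
After 5 (deposit($500)): balance=$967.16 total_interest=$17.16
After 6 (year_end (apply 12% annual interest)): balance=$1083.21 total_interest=$133.21
After 7 (deposit($100)): balance=$1183.21 total_interest=$133.21
After 8 (deposit($200)): balance=$1383.21 total_interest=$133.21
After 9 (month_end (apply 2% monthly interest)): balance=$1410.87 total_interest=$160.87
After 10 (month_end (apply 2% monthly interest)): balance=$1439.08 total_interest=$189.08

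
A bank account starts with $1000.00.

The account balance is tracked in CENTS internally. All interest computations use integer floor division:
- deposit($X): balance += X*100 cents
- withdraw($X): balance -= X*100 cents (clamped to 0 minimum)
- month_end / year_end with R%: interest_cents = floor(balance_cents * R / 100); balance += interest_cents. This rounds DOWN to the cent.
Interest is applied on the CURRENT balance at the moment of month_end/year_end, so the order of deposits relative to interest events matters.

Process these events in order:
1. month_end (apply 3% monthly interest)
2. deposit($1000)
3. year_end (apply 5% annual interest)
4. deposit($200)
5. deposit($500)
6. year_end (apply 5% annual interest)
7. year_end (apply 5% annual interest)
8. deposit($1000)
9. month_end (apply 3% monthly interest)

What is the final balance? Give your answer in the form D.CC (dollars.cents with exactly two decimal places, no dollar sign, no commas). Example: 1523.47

Answer: 4245.37

Derivation:
After 1 (month_end (apply 3% monthly interest)): balance=$1030.00 total_interest=$30.00
After 2 (deposit($1000)): balance=$2030.00 total_interest=$30.00
After 3 (year_end (apply 5% annual interest)): balance=$2131.50 total_interest=$131.50
After 4 (deposit($200)): balance=$2331.50 total_interest=$131.50
After 5 (deposit($500)): balance=$2831.50 total_interest=$131.50
After 6 (year_end (apply 5% annual interest)): balance=$2973.07 total_interest=$273.07
After 7 (year_end (apply 5% annual interest)): balance=$3121.72 total_interest=$421.72
After 8 (deposit($1000)): balance=$4121.72 total_interest=$421.72
After 9 (month_end (apply 3% monthly interest)): balance=$4245.37 total_interest=$545.37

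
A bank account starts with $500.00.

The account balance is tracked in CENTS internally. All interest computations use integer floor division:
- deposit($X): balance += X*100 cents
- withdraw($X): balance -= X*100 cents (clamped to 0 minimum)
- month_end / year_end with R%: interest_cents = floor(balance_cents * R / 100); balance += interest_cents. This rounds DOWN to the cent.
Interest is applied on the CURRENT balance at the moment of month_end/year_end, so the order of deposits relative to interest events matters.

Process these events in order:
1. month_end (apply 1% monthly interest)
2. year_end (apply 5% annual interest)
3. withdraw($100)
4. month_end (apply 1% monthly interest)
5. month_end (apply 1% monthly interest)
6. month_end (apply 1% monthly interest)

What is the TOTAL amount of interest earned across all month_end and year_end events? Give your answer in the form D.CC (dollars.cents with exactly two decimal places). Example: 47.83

After 1 (month_end (apply 1% monthly interest)): balance=$505.00 total_interest=$5.00
After 2 (year_end (apply 5% annual interest)): balance=$530.25 total_interest=$30.25
After 3 (withdraw($100)): balance=$430.25 total_interest=$30.25
After 4 (month_end (apply 1% monthly interest)): balance=$434.55 total_interest=$34.55
After 5 (month_end (apply 1% monthly interest)): balance=$438.89 total_interest=$38.89
After 6 (month_end (apply 1% monthly interest)): balance=$443.27 total_interest=$43.27

Answer: 43.27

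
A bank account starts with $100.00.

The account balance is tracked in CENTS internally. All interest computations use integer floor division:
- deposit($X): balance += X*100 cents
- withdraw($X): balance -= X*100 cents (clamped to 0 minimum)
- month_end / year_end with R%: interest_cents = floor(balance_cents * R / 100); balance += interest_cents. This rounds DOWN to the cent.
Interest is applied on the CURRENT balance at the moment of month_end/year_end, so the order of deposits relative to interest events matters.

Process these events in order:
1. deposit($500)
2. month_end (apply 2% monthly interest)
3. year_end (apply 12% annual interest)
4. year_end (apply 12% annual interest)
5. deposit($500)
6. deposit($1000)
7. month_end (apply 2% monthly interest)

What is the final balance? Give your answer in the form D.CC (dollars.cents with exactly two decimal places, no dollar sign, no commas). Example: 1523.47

After 1 (deposit($500)): balance=$600.00 total_interest=$0.00
After 2 (month_end (apply 2% monthly interest)): balance=$612.00 total_interest=$12.00
After 3 (year_end (apply 12% annual interest)): balance=$685.44 total_interest=$85.44
After 4 (year_end (apply 12% annual interest)): balance=$767.69 total_interest=$167.69
After 5 (deposit($500)): balance=$1267.69 total_interest=$167.69
After 6 (deposit($1000)): balance=$2267.69 total_interest=$167.69
After 7 (month_end (apply 2% monthly interest)): balance=$2313.04 total_interest=$213.04

Answer: 2313.04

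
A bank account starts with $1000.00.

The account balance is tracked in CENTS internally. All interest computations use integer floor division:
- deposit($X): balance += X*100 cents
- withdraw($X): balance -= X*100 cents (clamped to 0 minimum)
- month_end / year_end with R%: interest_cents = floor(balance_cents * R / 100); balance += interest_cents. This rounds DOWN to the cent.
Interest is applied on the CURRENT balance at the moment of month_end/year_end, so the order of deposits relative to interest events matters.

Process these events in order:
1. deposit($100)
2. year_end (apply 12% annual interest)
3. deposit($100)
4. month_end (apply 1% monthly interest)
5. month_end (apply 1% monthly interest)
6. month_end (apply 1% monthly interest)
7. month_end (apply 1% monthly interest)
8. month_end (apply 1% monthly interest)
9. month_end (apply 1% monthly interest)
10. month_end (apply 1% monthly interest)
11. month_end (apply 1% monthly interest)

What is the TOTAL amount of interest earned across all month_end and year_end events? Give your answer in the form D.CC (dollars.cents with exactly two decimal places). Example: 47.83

After 1 (deposit($100)): balance=$1100.00 total_interest=$0.00
After 2 (year_end (apply 12% annual interest)): balance=$1232.00 total_interest=$132.00
After 3 (deposit($100)): balance=$1332.00 total_interest=$132.00
After 4 (month_end (apply 1% monthly interest)): balance=$1345.32 total_interest=$145.32
After 5 (month_end (apply 1% monthly interest)): balance=$1358.77 total_interest=$158.77
After 6 (month_end (apply 1% monthly interest)): balance=$1372.35 total_interest=$172.35
After 7 (month_end (apply 1% monthly interest)): balance=$1386.07 total_interest=$186.07
After 8 (month_end (apply 1% monthly interest)): balance=$1399.93 total_interest=$199.93
After 9 (month_end (apply 1% monthly interest)): balance=$1413.92 total_interest=$213.92
After 10 (month_end (apply 1% monthly interest)): balance=$1428.05 total_interest=$228.05
After 11 (month_end (apply 1% monthly interest)): balance=$1442.33 total_interest=$242.33

Answer: 242.33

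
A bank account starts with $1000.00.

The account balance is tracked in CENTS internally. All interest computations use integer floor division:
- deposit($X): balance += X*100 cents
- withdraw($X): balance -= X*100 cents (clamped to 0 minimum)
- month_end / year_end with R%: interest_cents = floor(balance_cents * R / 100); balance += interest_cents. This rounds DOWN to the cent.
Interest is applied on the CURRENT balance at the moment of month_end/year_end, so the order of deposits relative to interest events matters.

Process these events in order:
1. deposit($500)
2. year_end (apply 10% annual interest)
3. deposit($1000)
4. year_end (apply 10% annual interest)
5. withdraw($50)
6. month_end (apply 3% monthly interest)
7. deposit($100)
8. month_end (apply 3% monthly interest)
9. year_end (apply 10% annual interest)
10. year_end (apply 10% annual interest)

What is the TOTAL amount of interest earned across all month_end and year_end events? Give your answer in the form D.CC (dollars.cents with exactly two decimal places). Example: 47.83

After 1 (deposit($500)): balance=$1500.00 total_interest=$0.00
After 2 (year_end (apply 10% annual interest)): balance=$1650.00 total_interest=$150.00
After 3 (deposit($1000)): balance=$2650.00 total_interest=$150.00
After 4 (year_end (apply 10% annual interest)): balance=$2915.00 total_interest=$415.00
After 5 (withdraw($50)): balance=$2865.00 total_interest=$415.00
After 6 (month_end (apply 3% monthly interest)): balance=$2950.95 total_interest=$500.95
After 7 (deposit($100)): balance=$3050.95 total_interest=$500.95
After 8 (month_end (apply 3% monthly interest)): balance=$3142.47 total_interest=$592.47
After 9 (year_end (apply 10% annual interest)): balance=$3456.71 total_interest=$906.71
After 10 (year_end (apply 10% annual interest)): balance=$3802.38 total_interest=$1252.38

Answer: 1252.38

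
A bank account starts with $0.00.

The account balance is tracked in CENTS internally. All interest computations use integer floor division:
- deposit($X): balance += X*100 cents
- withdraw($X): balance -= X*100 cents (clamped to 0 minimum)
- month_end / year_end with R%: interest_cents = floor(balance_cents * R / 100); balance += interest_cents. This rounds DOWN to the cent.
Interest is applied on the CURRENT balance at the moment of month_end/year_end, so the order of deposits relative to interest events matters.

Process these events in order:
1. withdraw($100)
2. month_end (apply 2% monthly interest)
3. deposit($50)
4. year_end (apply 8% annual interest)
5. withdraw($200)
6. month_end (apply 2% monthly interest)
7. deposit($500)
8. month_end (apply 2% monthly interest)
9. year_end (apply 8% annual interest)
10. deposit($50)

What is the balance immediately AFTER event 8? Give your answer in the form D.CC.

After 1 (withdraw($100)): balance=$0.00 total_interest=$0.00
After 2 (month_end (apply 2% monthly interest)): balance=$0.00 total_interest=$0.00
After 3 (deposit($50)): balance=$50.00 total_interest=$0.00
After 4 (year_end (apply 8% annual interest)): balance=$54.00 total_interest=$4.00
After 5 (withdraw($200)): balance=$0.00 total_interest=$4.00
After 6 (month_end (apply 2% monthly interest)): balance=$0.00 total_interest=$4.00
After 7 (deposit($500)): balance=$500.00 total_interest=$4.00
After 8 (month_end (apply 2% monthly interest)): balance=$510.00 total_interest=$14.00

Answer: 510.00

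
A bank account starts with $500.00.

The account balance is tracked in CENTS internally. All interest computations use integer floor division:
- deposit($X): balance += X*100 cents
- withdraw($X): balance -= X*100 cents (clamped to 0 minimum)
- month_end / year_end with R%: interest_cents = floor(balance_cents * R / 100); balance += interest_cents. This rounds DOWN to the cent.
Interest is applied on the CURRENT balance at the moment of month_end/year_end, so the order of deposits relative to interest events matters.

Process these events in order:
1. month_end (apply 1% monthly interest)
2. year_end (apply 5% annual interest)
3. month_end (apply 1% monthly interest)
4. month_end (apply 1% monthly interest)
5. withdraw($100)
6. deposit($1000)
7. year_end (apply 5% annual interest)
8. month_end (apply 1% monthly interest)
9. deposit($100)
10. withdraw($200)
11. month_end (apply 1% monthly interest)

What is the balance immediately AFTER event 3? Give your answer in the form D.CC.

Answer: 535.55

Derivation:
After 1 (month_end (apply 1% monthly interest)): balance=$505.00 total_interest=$5.00
After 2 (year_end (apply 5% annual interest)): balance=$530.25 total_interest=$30.25
After 3 (month_end (apply 1% monthly interest)): balance=$535.55 total_interest=$35.55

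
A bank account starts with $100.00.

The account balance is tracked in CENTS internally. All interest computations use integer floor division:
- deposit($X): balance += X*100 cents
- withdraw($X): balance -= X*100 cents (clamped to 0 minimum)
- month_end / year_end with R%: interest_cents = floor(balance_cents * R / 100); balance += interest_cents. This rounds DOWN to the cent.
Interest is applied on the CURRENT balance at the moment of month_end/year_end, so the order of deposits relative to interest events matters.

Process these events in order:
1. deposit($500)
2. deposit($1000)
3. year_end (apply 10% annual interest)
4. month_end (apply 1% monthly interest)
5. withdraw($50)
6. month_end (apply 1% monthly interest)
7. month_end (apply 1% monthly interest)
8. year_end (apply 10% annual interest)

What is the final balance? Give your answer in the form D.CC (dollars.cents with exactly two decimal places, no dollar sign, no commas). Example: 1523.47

After 1 (deposit($500)): balance=$600.00 total_interest=$0.00
After 2 (deposit($1000)): balance=$1600.00 total_interest=$0.00
After 3 (year_end (apply 10% annual interest)): balance=$1760.00 total_interest=$160.00
After 4 (month_end (apply 1% monthly interest)): balance=$1777.60 total_interest=$177.60
After 5 (withdraw($50)): balance=$1727.60 total_interest=$177.60
After 6 (month_end (apply 1% monthly interest)): balance=$1744.87 total_interest=$194.87
After 7 (month_end (apply 1% monthly interest)): balance=$1762.31 total_interest=$212.31
After 8 (year_end (apply 10% annual interest)): balance=$1938.54 total_interest=$388.54

Answer: 1938.54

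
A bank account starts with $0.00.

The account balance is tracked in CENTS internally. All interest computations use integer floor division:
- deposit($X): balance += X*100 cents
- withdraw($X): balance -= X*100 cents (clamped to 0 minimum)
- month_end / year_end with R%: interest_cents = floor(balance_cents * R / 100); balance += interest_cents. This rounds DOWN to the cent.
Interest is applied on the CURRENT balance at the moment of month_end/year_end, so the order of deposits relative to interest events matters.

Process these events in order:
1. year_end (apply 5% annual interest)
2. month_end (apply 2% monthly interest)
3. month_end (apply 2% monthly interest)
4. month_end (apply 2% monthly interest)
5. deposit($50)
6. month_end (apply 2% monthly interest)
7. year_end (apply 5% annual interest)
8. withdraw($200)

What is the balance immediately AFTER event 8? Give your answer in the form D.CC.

Answer: 0.00

Derivation:
After 1 (year_end (apply 5% annual interest)): balance=$0.00 total_interest=$0.00
After 2 (month_end (apply 2% monthly interest)): balance=$0.00 total_interest=$0.00
After 3 (month_end (apply 2% monthly interest)): balance=$0.00 total_interest=$0.00
After 4 (month_end (apply 2% monthly interest)): balance=$0.00 total_interest=$0.00
After 5 (deposit($50)): balance=$50.00 total_interest=$0.00
After 6 (month_end (apply 2% monthly interest)): balance=$51.00 total_interest=$1.00
After 7 (year_end (apply 5% annual interest)): balance=$53.55 total_interest=$3.55
After 8 (withdraw($200)): balance=$0.00 total_interest=$3.55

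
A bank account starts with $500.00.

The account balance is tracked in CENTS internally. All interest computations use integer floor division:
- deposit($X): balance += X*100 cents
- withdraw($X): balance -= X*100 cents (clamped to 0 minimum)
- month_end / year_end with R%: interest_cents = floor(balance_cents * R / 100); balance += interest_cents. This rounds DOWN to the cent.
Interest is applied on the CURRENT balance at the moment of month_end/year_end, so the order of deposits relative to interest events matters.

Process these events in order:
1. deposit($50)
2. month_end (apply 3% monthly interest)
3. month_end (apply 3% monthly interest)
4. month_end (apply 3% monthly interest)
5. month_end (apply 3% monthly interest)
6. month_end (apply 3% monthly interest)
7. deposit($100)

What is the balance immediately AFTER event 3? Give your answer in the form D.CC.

Answer: 583.49

Derivation:
After 1 (deposit($50)): balance=$550.00 total_interest=$0.00
After 2 (month_end (apply 3% monthly interest)): balance=$566.50 total_interest=$16.50
After 3 (month_end (apply 3% monthly interest)): balance=$583.49 total_interest=$33.49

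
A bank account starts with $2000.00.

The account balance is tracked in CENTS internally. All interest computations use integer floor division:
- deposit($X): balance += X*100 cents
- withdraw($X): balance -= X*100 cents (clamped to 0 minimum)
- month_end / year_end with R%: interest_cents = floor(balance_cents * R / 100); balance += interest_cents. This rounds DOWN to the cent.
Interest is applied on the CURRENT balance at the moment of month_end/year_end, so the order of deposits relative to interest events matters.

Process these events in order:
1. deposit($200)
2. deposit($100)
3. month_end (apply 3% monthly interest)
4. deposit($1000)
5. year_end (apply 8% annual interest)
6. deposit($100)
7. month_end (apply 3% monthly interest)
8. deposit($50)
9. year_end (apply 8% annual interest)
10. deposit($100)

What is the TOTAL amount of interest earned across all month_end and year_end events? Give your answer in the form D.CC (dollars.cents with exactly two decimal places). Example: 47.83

After 1 (deposit($200)): balance=$2200.00 total_interest=$0.00
After 2 (deposit($100)): balance=$2300.00 total_interest=$0.00
After 3 (month_end (apply 3% monthly interest)): balance=$2369.00 total_interest=$69.00
After 4 (deposit($1000)): balance=$3369.00 total_interest=$69.00
After 5 (year_end (apply 8% annual interest)): balance=$3638.52 total_interest=$338.52
After 6 (deposit($100)): balance=$3738.52 total_interest=$338.52
After 7 (month_end (apply 3% monthly interest)): balance=$3850.67 total_interest=$450.67
After 8 (deposit($50)): balance=$3900.67 total_interest=$450.67
After 9 (year_end (apply 8% annual interest)): balance=$4212.72 total_interest=$762.72
After 10 (deposit($100)): balance=$4312.72 total_interest=$762.72

Answer: 762.72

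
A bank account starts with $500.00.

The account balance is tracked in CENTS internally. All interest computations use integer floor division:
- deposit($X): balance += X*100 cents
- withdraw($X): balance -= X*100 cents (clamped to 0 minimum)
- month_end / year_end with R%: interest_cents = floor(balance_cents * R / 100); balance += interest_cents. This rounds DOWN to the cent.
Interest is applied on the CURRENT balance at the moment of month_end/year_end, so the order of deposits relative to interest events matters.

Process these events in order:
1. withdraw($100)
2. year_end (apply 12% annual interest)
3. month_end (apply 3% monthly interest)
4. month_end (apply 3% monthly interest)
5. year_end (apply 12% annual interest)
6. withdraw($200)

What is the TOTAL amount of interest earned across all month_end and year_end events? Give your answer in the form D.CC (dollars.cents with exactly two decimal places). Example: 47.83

After 1 (withdraw($100)): balance=$400.00 total_interest=$0.00
After 2 (year_end (apply 12% annual interest)): balance=$448.00 total_interest=$48.00
After 3 (month_end (apply 3% monthly interest)): balance=$461.44 total_interest=$61.44
After 4 (month_end (apply 3% monthly interest)): balance=$475.28 total_interest=$75.28
After 5 (year_end (apply 12% annual interest)): balance=$532.31 total_interest=$132.31
After 6 (withdraw($200)): balance=$332.31 total_interest=$132.31

Answer: 132.31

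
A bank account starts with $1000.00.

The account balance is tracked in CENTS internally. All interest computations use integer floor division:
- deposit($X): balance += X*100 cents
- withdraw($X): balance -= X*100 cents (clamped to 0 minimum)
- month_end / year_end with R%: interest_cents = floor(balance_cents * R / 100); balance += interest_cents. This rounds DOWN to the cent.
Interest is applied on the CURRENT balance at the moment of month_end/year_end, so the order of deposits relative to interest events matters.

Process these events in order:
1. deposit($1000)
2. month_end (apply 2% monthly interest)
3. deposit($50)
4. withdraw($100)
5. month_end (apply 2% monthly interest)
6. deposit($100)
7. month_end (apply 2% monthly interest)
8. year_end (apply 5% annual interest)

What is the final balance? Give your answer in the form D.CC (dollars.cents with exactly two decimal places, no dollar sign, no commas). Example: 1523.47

Answer: 2281.00

Derivation:
After 1 (deposit($1000)): balance=$2000.00 total_interest=$0.00
After 2 (month_end (apply 2% monthly interest)): balance=$2040.00 total_interest=$40.00
After 3 (deposit($50)): balance=$2090.00 total_interest=$40.00
After 4 (withdraw($100)): balance=$1990.00 total_interest=$40.00
After 5 (month_end (apply 2% monthly interest)): balance=$2029.80 total_interest=$79.80
After 6 (deposit($100)): balance=$2129.80 total_interest=$79.80
After 7 (month_end (apply 2% monthly interest)): balance=$2172.39 total_interest=$122.39
After 8 (year_end (apply 5% annual interest)): balance=$2281.00 total_interest=$231.00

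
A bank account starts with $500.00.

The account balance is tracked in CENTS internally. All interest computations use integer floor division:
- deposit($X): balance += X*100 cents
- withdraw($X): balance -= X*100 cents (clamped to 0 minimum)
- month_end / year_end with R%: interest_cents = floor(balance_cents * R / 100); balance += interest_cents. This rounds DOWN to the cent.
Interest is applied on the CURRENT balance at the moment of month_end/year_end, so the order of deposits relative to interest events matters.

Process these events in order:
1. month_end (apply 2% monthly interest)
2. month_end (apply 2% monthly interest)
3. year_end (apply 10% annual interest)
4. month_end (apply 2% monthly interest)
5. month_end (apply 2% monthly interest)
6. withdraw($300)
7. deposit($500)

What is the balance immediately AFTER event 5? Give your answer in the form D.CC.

Answer: 595.33

Derivation:
After 1 (month_end (apply 2% monthly interest)): balance=$510.00 total_interest=$10.00
After 2 (month_end (apply 2% monthly interest)): balance=$520.20 total_interest=$20.20
After 3 (year_end (apply 10% annual interest)): balance=$572.22 total_interest=$72.22
After 4 (month_end (apply 2% monthly interest)): balance=$583.66 total_interest=$83.66
After 5 (month_end (apply 2% monthly interest)): balance=$595.33 total_interest=$95.33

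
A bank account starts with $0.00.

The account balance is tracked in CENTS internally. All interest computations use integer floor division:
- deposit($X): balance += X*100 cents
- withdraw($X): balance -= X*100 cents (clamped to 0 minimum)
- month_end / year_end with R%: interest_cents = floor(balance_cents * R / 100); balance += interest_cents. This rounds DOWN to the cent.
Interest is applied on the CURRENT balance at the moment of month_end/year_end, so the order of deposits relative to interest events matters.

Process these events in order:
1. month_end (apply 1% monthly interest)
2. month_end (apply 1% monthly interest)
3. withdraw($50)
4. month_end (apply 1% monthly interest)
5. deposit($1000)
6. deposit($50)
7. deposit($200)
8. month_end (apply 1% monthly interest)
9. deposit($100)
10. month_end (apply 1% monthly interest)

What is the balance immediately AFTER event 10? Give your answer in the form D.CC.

After 1 (month_end (apply 1% monthly interest)): balance=$0.00 total_interest=$0.00
After 2 (month_end (apply 1% monthly interest)): balance=$0.00 total_interest=$0.00
After 3 (withdraw($50)): balance=$0.00 total_interest=$0.00
After 4 (month_end (apply 1% monthly interest)): balance=$0.00 total_interest=$0.00
After 5 (deposit($1000)): balance=$1000.00 total_interest=$0.00
After 6 (deposit($50)): balance=$1050.00 total_interest=$0.00
After 7 (deposit($200)): balance=$1250.00 total_interest=$0.00
After 8 (month_end (apply 1% monthly interest)): balance=$1262.50 total_interest=$12.50
After 9 (deposit($100)): balance=$1362.50 total_interest=$12.50
After 10 (month_end (apply 1% monthly interest)): balance=$1376.12 total_interest=$26.12

Answer: 1376.12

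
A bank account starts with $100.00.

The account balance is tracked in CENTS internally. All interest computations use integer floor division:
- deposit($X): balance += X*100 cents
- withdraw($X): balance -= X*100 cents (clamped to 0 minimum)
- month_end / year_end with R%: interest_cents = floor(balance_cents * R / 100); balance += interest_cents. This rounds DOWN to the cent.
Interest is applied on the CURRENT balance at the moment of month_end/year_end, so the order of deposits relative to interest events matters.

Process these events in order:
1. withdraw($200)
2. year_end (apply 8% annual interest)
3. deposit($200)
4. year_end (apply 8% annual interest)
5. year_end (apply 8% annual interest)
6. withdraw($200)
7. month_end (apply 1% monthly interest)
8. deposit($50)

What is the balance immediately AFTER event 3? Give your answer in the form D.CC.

After 1 (withdraw($200)): balance=$0.00 total_interest=$0.00
After 2 (year_end (apply 8% annual interest)): balance=$0.00 total_interest=$0.00
After 3 (deposit($200)): balance=$200.00 total_interest=$0.00

Answer: 200.00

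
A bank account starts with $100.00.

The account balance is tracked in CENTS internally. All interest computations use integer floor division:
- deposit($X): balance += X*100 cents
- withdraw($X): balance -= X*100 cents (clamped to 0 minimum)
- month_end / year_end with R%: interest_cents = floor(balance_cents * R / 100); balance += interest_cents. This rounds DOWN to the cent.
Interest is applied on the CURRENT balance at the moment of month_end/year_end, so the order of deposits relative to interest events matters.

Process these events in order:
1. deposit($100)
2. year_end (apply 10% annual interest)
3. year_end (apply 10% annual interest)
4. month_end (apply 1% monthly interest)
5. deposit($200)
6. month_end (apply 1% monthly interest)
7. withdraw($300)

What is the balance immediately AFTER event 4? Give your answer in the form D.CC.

Answer: 244.42

Derivation:
After 1 (deposit($100)): balance=$200.00 total_interest=$0.00
After 2 (year_end (apply 10% annual interest)): balance=$220.00 total_interest=$20.00
After 3 (year_end (apply 10% annual interest)): balance=$242.00 total_interest=$42.00
After 4 (month_end (apply 1% monthly interest)): balance=$244.42 total_interest=$44.42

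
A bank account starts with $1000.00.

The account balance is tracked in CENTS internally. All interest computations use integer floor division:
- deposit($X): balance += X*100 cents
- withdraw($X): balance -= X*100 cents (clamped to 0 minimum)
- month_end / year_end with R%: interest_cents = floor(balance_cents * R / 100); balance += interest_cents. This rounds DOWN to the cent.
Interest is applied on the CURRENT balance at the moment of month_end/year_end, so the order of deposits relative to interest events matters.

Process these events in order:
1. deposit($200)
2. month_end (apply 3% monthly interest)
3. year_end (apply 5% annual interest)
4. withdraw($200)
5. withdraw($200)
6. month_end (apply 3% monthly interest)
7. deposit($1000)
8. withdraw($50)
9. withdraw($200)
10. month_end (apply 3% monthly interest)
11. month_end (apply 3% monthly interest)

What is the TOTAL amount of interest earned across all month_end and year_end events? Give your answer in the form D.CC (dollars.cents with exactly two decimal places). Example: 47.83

Answer: 226.71

Derivation:
After 1 (deposit($200)): balance=$1200.00 total_interest=$0.00
After 2 (month_end (apply 3% monthly interest)): balance=$1236.00 total_interest=$36.00
After 3 (year_end (apply 5% annual interest)): balance=$1297.80 total_interest=$97.80
After 4 (withdraw($200)): balance=$1097.80 total_interest=$97.80
After 5 (withdraw($200)): balance=$897.80 total_interest=$97.80
After 6 (month_end (apply 3% monthly interest)): balance=$924.73 total_interest=$124.73
After 7 (deposit($1000)): balance=$1924.73 total_interest=$124.73
After 8 (withdraw($50)): balance=$1874.73 total_interest=$124.73
After 9 (withdraw($200)): balance=$1674.73 total_interest=$124.73
After 10 (month_end (apply 3% monthly interest)): balance=$1724.97 total_interest=$174.97
After 11 (month_end (apply 3% monthly interest)): balance=$1776.71 total_interest=$226.71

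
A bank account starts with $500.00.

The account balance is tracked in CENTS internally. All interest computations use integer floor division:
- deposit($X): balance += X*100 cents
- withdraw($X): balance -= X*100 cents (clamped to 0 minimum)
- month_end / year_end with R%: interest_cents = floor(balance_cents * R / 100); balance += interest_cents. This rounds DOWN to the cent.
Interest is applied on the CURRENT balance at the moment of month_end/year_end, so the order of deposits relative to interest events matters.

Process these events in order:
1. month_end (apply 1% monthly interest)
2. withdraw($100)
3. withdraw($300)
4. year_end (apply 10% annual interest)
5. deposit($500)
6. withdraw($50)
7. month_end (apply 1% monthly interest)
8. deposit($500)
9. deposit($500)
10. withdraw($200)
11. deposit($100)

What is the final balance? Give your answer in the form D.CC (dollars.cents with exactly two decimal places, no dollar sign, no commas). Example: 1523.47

Answer: 1471.15

Derivation:
After 1 (month_end (apply 1% monthly interest)): balance=$505.00 total_interest=$5.00
After 2 (withdraw($100)): balance=$405.00 total_interest=$5.00
After 3 (withdraw($300)): balance=$105.00 total_interest=$5.00
After 4 (year_end (apply 10% annual interest)): balance=$115.50 total_interest=$15.50
After 5 (deposit($500)): balance=$615.50 total_interest=$15.50
After 6 (withdraw($50)): balance=$565.50 total_interest=$15.50
After 7 (month_end (apply 1% monthly interest)): balance=$571.15 total_interest=$21.15
After 8 (deposit($500)): balance=$1071.15 total_interest=$21.15
After 9 (deposit($500)): balance=$1571.15 total_interest=$21.15
After 10 (withdraw($200)): balance=$1371.15 total_interest=$21.15
After 11 (deposit($100)): balance=$1471.15 total_interest=$21.15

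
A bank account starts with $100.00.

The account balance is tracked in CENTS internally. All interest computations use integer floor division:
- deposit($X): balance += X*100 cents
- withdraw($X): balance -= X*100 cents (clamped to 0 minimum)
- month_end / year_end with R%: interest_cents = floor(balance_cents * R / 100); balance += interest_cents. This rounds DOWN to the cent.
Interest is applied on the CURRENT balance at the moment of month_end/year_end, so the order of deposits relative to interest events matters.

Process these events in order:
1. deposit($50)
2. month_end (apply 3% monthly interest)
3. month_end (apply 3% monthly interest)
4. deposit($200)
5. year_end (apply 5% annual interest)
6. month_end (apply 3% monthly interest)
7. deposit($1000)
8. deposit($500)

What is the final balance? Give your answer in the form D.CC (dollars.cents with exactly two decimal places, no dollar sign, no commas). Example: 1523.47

Answer: 1888.39

Derivation:
After 1 (deposit($50)): balance=$150.00 total_interest=$0.00
After 2 (month_end (apply 3% monthly interest)): balance=$154.50 total_interest=$4.50
After 3 (month_end (apply 3% monthly interest)): balance=$159.13 total_interest=$9.13
After 4 (deposit($200)): balance=$359.13 total_interest=$9.13
After 5 (year_end (apply 5% annual interest)): balance=$377.08 total_interest=$27.08
After 6 (month_end (apply 3% monthly interest)): balance=$388.39 total_interest=$38.39
After 7 (deposit($1000)): balance=$1388.39 total_interest=$38.39
After 8 (deposit($500)): balance=$1888.39 total_interest=$38.39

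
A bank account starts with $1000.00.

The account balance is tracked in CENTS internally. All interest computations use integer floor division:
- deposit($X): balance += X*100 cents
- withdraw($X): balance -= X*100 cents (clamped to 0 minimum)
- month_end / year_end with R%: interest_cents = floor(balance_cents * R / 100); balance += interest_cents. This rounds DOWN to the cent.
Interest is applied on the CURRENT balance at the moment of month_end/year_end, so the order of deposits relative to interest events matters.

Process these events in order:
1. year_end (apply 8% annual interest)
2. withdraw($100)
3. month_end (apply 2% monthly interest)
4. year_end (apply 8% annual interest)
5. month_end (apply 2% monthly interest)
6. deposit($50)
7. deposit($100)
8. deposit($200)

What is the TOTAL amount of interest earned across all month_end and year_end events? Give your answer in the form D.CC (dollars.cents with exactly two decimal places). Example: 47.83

After 1 (year_end (apply 8% annual interest)): balance=$1080.00 total_interest=$80.00
After 2 (withdraw($100)): balance=$980.00 total_interest=$80.00
After 3 (month_end (apply 2% monthly interest)): balance=$999.60 total_interest=$99.60
After 4 (year_end (apply 8% annual interest)): balance=$1079.56 total_interest=$179.56
After 5 (month_end (apply 2% monthly interest)): balance=$1101.15 total_interest=$201.15
After 6 (deposit($50)): balance=$1151.15 total_interest=$201.15
After 7 (deposit($100)): balance=$1251.15 total_interest=$201.15
After 8 (deposit($200)): balance=$1451.15 total_interest=$201.15

Answer: 201.15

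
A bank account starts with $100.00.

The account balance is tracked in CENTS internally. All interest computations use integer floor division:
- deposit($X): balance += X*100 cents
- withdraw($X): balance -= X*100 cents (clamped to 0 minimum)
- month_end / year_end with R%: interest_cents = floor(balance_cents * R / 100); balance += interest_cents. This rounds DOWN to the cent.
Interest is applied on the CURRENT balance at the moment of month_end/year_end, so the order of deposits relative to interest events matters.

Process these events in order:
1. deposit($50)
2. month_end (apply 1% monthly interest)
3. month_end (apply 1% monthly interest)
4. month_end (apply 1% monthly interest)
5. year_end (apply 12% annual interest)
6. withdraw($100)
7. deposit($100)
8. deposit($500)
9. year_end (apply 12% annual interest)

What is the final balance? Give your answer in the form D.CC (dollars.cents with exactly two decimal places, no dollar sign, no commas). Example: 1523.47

Answer: 753.84

Derivation:
After 1 (deposit($50)): balance=$150.00 total_interest=$0.00
After 2 (month_end (apply 1% monthly interest)): balance=$151.50 total_interest=$1.50
After 3 (month_end (apply 1% monthly interest)): balance=$153.01 total_interest=$3.01
After 4 (month_end (apply 1% monthly interest)): balance=$154.54 total_interest=$4.54
After 5 (year_end (apply 12% annual interest)): balance=$173.08 total_interest=$23.08
After 6 (withdraw($100)): balance=$73.08 total_interest=$23.08
After 7 (deposit($100)): balance=$173.08 total_interest=$23.08
After 8 (deposit($500)): balance=$673.08 total_interest=$23.08
After 9 (year_end (apply 12% annual interest)): balance=$753.84 total_interest=$103.84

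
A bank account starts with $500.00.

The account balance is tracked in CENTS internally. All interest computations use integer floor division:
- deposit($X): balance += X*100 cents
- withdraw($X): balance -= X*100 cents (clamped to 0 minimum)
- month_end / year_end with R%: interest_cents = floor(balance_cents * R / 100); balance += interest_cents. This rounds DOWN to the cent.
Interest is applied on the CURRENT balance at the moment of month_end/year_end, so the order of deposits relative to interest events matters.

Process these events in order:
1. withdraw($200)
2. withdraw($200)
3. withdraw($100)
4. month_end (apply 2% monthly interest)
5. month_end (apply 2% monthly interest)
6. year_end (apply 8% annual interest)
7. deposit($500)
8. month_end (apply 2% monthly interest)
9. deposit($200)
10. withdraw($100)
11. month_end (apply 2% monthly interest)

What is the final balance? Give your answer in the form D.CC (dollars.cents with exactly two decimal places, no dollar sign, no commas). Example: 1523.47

After 1 (withdraw($200)): balance=$300.00 total_interest=$0.00
After 2 (withdraw($200)): balance=$100.00 total_interest=$0.00
After 3 (withdraw($100)): balance=$0.00 total_interest=$0.00
After 4 (month_end (apply 2% monthly interest)): balance=$0.00 total_interest=$0.00
After 5 (month_end (apply 2% monthly interest)): balance=$0.00 total_interest=$0.00
After 6 (year_end (apply 8% annual interest)): balance=$0.00 total_interest=$0.00
After 7 (deposit($500)): balance=$500.00 total_interest=$0.00
After 8 (month_end (apply 2% monthly interest)): balance=$510.00 total_interest=$10.00
After 9 (deposit($200)): balance=$710.00 total_interest=$10.00
After 10 (withdraw($100)): balance=$610.00 total_interest=$10.00
After 11 (month_end (apply 2% monthly interest)): balance=$622.20 total_interest=$22.20

Answer: 622.20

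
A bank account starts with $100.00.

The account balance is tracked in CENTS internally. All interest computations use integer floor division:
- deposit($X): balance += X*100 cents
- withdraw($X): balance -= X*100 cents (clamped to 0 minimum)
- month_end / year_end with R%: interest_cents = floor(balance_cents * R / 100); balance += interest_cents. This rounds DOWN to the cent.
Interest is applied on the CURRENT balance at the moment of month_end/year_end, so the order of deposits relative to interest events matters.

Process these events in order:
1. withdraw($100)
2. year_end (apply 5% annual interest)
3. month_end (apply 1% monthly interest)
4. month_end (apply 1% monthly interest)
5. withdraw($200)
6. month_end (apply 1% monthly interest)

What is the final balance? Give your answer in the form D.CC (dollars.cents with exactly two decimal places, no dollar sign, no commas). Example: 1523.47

Answer: 0.00

Derivation:
After 1 (withdraw($100)): balance=$0.00 total_interest=$0.00
After 2 (year_end (apply 5% annual interest)): balance=$0.00 total_interest=$0.00
After 3 (month_end (apply 1% monthly interest)): balance=$0.00 total_interest=$0.00
After 4 (month_end (apply 1% monthly interest)): balance=$0.00 total_interest=$0.00
After 5 (withdraw($200)): balance=$0.00 total_interest=$0.00
After 6 (month_end (apply 1% monthly interest)): balance=$0.00 total_interest=$0.00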